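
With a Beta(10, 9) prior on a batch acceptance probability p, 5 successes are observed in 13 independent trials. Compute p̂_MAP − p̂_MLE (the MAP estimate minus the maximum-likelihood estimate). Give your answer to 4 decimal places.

Posterior is Beta(15, 17); MAP = (15−1)/(32−2) = 14/30 ≈ 0.46667.
MLE ignores the prior: p̂_MLE = k/n = 5/13 ≈ 0.38462.
Difference = 14/30 − 5/13 = 16/195 ≈ 0.0821.

MAP − MLE = 0.0821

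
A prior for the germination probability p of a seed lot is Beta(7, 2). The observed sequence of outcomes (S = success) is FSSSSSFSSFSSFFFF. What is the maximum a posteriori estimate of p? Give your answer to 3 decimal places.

Prior: Beta(7, 2).
Data: 9 successes in 16 trials (from the sequence). The binomial likelihood contributes p^9(1−p)^7, so the posterior is Beta(7+9, 2+7) = Beta(16, 9).
For Beta(a, b) with a, b > 1 the mode is (a−1)/(a+b−2) = 15/23 ≈ 0.652.

p̂_MAP = 0.652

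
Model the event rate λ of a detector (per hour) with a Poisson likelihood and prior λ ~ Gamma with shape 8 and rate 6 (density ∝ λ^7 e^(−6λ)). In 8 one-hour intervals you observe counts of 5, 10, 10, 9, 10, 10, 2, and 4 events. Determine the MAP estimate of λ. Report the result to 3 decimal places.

Σxᵢ = 5+10+10+9+10+10+2+4 = 60, with n = 8.
Posterior ∝ λ^7e^(−6λ) · λ^60e^(−8λ) = λ^67e^(−14λ), i.e. Gamma(shape=68, rate=14).
The mode of a Gamma(a, b) with a ≥ 1 (shape–rate) is (a−1)/b = 67/14 ≈ 4.786.

λ̂_MAP = 4.786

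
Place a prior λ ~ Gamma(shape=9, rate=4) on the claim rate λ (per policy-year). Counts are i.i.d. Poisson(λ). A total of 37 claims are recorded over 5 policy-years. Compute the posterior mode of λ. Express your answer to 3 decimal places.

Σxᵢ = 37, n = 5.
Posterior ∝ λ^8e^(−4λ) · λ^37e^(−5λ) = λ^45e^(−9λ), i.e. Gamma(shape=46, rate=9).
The mode of a Gamma(a, b) with a ≥ 1 (shape–rate) is (a−1)/b = 45/9 ≈ 5.000.

λ̂_MAP = 5.000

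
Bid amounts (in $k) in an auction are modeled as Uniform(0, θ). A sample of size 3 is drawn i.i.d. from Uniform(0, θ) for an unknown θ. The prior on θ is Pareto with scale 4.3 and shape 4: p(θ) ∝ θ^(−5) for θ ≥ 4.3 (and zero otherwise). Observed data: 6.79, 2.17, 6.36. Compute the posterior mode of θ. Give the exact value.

The Uniform(0, θ) likelihood is θ^(−n) for θ ≥ max(xᵢ), zero otherwise. Here max(xᵢ) = 6.79.
Posterior ∝ θ^(−5) · θ^(−3) = θ^(−8) on θ ≥ max(4.3, 6.79) = 6.79.
This density is strictly decreasing in θ, so the posterior mode lies at the lower boundary of the support.

θ̂_MAP = 6.79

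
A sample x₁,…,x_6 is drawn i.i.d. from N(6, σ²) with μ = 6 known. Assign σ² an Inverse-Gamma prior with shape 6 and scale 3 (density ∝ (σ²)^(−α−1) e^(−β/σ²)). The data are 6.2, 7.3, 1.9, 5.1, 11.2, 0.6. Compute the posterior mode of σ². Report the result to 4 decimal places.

σ̂²_MAP = 4.0775

Sum of squared deviations about the known mean: SS = (6.2−6)² + (7.3−6)² + (1.9−6)² + (5.1−6)² + (11.2−6)² + (0.6−6)² = 75.55.
The Normal likelihood contributes (σ²)^(−n/2) exp(−SS/(2σ²)), so the posterior is Inverse-Gamma(α + n/2, β + SS/2) = Inverse-Gamma(9, 40.775).
The mode of Inverse-Gamma(a, b) is b/(a+1) = 40.775/10 ≈ 4.0775.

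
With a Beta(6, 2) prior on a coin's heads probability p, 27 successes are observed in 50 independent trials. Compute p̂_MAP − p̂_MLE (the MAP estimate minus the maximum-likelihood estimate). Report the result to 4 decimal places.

MAP − MLE = 0.0314

Posterior is Beta(33, 25); MAP = (33−1)/(58−2) = 32/56 ≈ 0.57143.
MLE ignores the prior: p̂_MLE = k/n = 27/50 ≈ 0.54000.
Difference = 32/56 − 27/50 = 11/350 ≈ 0.0314.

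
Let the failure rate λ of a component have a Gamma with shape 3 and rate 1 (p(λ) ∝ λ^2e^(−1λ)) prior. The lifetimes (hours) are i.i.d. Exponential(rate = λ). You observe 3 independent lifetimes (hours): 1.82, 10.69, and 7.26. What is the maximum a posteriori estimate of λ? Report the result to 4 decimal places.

The Exponential(rate=λ) likelihood is ∝ λ^n e^(−λΣtᵢ). Here n = 3 and Σtᵢ = 1.82 + 10.69 + 7.26 = 19.77.
Posterior ∝ λ^2e^(−1λ) · λ^3e^(−19.77λ) = λ^5e^(−20.77λ), i.e. Gamma(6, 20.77).
Mode = (a−1)/b = 5/20.77 ≈ 0.2407.

λ̂_MAP = 0.2407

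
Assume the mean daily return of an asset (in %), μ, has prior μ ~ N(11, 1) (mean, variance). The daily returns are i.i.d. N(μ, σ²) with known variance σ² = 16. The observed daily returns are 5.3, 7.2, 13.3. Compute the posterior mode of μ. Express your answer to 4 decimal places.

μ̂_MAP = 10.6211

n = 3; x̄ = (5.3 + 7.2 + 13.3)/3 = 25.8/3 = 8.6.
For a Normal prior and Normal likelihood with known variance, the posterior is Normal; its mode equals its mean, the precision-weighted average.
Prior precision 1/σ₀² = 1/1 = 1; data precision n/σ² = 3/16 = 0.1875.
μ̂ = (1·11 + 0.1875·8.6) / (1 + 0.1875) = 12.6125/1.1875 = 1009/95 ≈ 10.6211.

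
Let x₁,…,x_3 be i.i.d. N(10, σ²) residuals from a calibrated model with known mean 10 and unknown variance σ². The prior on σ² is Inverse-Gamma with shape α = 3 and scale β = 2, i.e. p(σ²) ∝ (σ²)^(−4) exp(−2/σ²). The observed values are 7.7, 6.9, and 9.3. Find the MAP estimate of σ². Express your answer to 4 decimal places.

σ̂²_MAP = 1.7627

Sum of squared deviations about the known mean: SS = (7.7−10)² + (6.9−10)² + (9.3−10)² = 15.39.
The Normal likelihood contributes (σ²)^(−n/2) exp(−SS/(2σ²)), so the posterior is Inverse-Gamma(α + n/2, β + SS/2) = Inverse-Gamma(4.5, 9.695).
The mode of Inverse-Gamma(a, b) is b/(a+1) = 9.695/5.5 ≈ 1.7627.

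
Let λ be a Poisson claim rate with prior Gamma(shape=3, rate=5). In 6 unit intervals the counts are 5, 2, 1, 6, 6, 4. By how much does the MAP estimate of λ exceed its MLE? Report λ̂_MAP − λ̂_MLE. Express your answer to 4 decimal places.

Σxᵢ = 24. Posterior is Gamma(27, 11); MAP = (27−1)/11 = 26/11 ≈ 2.36364.
MLE = x̄ = 24/6 ≈ 4.00000.
Difference = 26/11 − 24/6 = -18/11 ≈ -1.6364.

MAP − MLE = -1.6364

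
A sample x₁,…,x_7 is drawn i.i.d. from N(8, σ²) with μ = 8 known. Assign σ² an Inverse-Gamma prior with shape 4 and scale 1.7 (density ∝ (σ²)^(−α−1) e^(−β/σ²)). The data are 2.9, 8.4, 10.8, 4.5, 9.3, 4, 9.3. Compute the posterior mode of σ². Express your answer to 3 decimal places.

Sum of squared deviations about the known mean: SS = (2.9−8)² + (8.4−8)² + (10.8−8)² + (4.5−8)² + (9.3−8)² + (4−8)² + (9.3−8)² = 65.64.
The Normal likelihood contributes (σ²)^(−n/2) exp(−SS/(2σ²)), so the posterior is Inverse-Gamma(α + n/2, β + SS/2) = Inverse-Gamma(7.5, 34.52).
The mode of Inverse-Gamma(a, b) is b/(a+1) = 34.52/8.5 ≈ 4.061.

σ̂²_MAP = 4.061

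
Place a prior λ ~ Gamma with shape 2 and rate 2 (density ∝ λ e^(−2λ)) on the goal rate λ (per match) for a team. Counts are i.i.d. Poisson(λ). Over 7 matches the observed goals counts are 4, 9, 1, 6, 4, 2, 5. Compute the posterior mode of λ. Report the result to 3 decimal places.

λ̂_MAP = 3.556

Σxᵢ = 4+9+1+6+4+2+5 = 31, with n = 7.
Posterior ∝ λe^(−2λ) · λ^31e^(−7λ) = λ^32e^(−9λ), i.e. Gamma(shape=33, rate=9).
The mode of a Gamma(a, b) with a ≥ 1 (shape–rate) is (a−1)/b = 32/9 ≈ 3.556.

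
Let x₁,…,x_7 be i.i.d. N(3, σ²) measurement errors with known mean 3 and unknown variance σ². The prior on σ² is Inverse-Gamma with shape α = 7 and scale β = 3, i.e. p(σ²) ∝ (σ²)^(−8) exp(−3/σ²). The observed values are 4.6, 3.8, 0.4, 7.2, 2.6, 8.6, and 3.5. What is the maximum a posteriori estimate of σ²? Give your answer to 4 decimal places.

σ̂²_MAP = 2.8422

Sum of squared deviations about the known mean: SS = (4.6−3)² + (3.8−3)² + (0.4−3)² + (7.2−3)² + (2.6−3)² + (8.6−3)² + (3.5−3)² = 59.37.
The Normal likelihood contributes (σ²)^(−n/2) exp(−SS/(2σ²)), so the posterior is Inverse-Gamma(α + n/2, β + SS/2) = Inverse-Gamma(10.5, 32.685).
The mode of Inverse-Gamma(a, b) is b/(a+1) = 32.685/11.5 ≈ 2.8422.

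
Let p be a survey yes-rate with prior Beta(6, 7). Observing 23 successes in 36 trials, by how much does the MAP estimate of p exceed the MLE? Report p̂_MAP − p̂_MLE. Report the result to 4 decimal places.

MAP − MLE = -0.0431

Posterior is Beta(29, 20); MAP = (29−1)/(49−2) = 28/47 ≈ 0.59574.
MLE ignores the prior: p̂_MLE = k/n = 23/36 ≈ 0.63889.
Difference = 28/47 − 23/36 = -73/1692 ≈ -0.0431.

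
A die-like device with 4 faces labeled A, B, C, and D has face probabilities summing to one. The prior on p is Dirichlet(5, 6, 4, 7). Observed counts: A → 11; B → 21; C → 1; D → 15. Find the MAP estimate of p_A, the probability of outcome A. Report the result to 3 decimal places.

MAP estimate of p_A = 0.227

The posterior is Dirichlet(αᵢ + nᵢ) = Dirichlet(16, 27, 5, 22).
For a Dirichlet(a₁,…,a_K) with all aᵢ > 1, the mode has j-th component (aⱼ − 1)/(Σaᵢ − K).
Here Σaᵢ = 70 and K = 4, so p_A = (16 − 1)/(70 − 4) = 15/66 ≈ 0.227.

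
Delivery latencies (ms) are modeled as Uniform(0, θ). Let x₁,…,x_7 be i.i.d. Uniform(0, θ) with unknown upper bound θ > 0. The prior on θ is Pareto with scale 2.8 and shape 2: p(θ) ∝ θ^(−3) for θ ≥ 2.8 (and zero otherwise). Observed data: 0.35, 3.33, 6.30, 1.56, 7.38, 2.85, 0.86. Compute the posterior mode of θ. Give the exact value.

The Uniform(0, θ) likelihood is θ^(−n) for θ ≥ max(xᵢ), zero otherwise. Here max(xᵢ) = 7.38.
Posterior ∝ θ^(−3) · θ^(−7) = θ^(−10) on θ ≥ max(2.8, 7.38) = 7.38.
This density is strictly decreasing in θ, so the posterior mode lies at the lower boundary of the support.

θ̂_MAP = 7.38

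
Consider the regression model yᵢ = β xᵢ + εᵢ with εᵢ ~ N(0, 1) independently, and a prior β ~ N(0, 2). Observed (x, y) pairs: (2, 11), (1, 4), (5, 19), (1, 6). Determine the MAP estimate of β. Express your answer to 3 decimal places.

log p(β | y) = −Σ(yᵢ − βxᵢ)²/(2·1) − β²/(2·2) + const.
Setting the derivative to zero: Σxᵢ(yᵢ − βxᵢ)/1 − β/2 = 0, so β = Σxᵢyᵢ / (Σxᵢ² + σ²/τ²).
Σxᵢyᵢ = 2·11 + 1·4 + 5·19 + 1·6 = 127; Σxᵢ² = 31; σ²/τ² = 0.5.
β̂_MAP = 127 / (31 + 0.5) = 127/31.5 ≈ 4.032.

β̂_MAP = 4.032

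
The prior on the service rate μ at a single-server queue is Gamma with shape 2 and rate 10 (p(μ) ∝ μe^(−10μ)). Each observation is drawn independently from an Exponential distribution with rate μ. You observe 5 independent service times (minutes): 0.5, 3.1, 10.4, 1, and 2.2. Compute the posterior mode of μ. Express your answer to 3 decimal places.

The Exponential(rate=μ) likelihood is ∝ μ^n e^(−μΣtᵢ). Here n = 5 and Σtᵢ = 0.5 + 3.1 + 10.4 + 1 + 2.2 = 17.2.
Posterior ∝ μe^(−10μ) · μ^5e^(−17.2μ) = μ^6e^(−27.2μ), i.e. Gamma(7, 27.2).
Mode = (a−1)/b = 6/27.2 ≈ 0.221.

μ̂_MAP = 0.221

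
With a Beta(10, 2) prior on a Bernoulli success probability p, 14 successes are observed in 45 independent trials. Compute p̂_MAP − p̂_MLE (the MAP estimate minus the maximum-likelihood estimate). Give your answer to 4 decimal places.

MAP − MLE = 0.1071

Posterior is Beta(24, 33); MAP = (24−1)/(57−2) = 23/55 ≈ 0.41818.
MLE ignores the prior: p̂_MLE = k/n = 14/45 ≈ 0.31111.
Difference = 23/55 − 14/45 = 53/495 ≈ 0.1071.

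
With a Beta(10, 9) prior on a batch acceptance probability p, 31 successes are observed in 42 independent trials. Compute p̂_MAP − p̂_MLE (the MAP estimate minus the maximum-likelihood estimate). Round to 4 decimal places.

Posterior is Beta(41, 20); MAP = (41−1)/(61−2) = 40/59 ≈ 0.67797.
MLE ignores the prior: p̂_MLE = k/n = 31/42 ≈ 0.73810.
Difference = 40/59 − 31/42 = -149/2478 ≈ -0.0601.

MAP − MLE = -0.0601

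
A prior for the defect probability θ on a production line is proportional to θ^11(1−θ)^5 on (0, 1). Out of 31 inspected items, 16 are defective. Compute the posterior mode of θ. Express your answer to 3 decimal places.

The prior density ∝ θ^11(1−θ)^5 is the kernel of Beta(12, 6).
Data: 16 successes in 31 trials. The binomial likelihood contributes θ^16(1−θ)^15, so the posterior is Beta(12+16, 6+15) = Beta(28, 21).
For Beta(a, b) with a, b > 1 the mode is (a−1)/(a+b−2) = 27/47 ≈ 0.574.

θ̂_MAP = 0.574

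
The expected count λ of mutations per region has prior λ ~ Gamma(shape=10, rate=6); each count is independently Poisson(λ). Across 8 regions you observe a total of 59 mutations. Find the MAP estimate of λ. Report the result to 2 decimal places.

Σxᵢ = 59, n = 8.
Posterior ∝ λ^9e^(−6λ) · λ^59e^(−8λ) = λ^68e^(−14λ), i.e. Gamma(shape=69, rate=14).
The mode of a Gamma(a, b) with a ≥ 1 (shape–rate) is (a−1)/b = 68/14 ≈ 4.86.

λ̂_MAP = 4.86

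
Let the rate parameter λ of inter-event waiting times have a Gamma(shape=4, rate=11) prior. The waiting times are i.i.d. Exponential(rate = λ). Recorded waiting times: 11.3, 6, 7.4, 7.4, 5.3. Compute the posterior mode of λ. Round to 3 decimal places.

The Exponential(rate=λ) likelihood is ∝ λ^n e^(−λΣtᵢ). Here n = 5 and Σtᵢ = 11.3 + 6 + 7.4 + 7.4 + 5.3 = 37.4.
Posterior ∝ λ^3e^(−11λ) · λ^5e^(−37.4λ) = λ^8e^(−48.4λ), i.e. Gamma(9, 48.4).
Mode = (a−1)/b = 8/48.4 ≈ 0.165.

λ̂_MAP = 0.165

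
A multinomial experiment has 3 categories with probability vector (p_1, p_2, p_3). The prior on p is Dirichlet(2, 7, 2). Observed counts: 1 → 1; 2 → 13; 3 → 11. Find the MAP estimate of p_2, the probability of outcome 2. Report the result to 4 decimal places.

The posterior is Dirichlet(αᵢ + nᵢ) = Dirichlet(3, 20, 13).
For a Dirichlet(a₁,…,a_K) with all aᵢ > 1, the mode has j-th component (aⱼ − 1)/(Σaᵢ − K).
Here Σaᵢ = 36 and K = 3, so p_2 = (20 − 1)/(36 − 3) = 19/33 ≈ 0.5758.

MAP estimate: 0.5758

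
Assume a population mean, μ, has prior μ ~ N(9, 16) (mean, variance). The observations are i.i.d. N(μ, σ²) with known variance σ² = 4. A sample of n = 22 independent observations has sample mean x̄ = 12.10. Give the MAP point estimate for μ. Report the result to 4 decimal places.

μ̂_MAP = 12.0652

n = 22, x̄ = 12.10.
For a Normal prior and Normal likelihood with known variance, the posterior is Normal; its mode equals its mean, the precision-weighted average.
Prior precision 1/σ₀² = 1/16 = 0.0625; data precision n/σ² = 22/4 = 5.5.
μ̂ = (0.0625·9 + 5.5·12.1) / (0.0625 + 5.5) = 67.1125/5.5625 = 5369/445 ≈ 12.0652.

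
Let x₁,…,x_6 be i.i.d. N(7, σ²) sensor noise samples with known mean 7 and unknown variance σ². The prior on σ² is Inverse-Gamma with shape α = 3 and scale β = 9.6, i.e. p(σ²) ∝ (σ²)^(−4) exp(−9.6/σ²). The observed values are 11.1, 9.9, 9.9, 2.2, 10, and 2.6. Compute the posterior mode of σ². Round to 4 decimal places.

σ̂²_MAP = 7.4450

Sum of squared deviations about the known mean: SS = (11.1−7)² + (9.9−7)² + (9.9−7)² + (2.2−7)² + (10−7)² + (2.6−7)² = 85.03.
The Normal likelihood contributes (σ²)^(−n/2) exp(−SS/(2σ²)), so the posterior is Inverse-Gamma(α + n/2, β + SS/2) = Inverse-Gamma(6, 52.115).
The mode of Inverse-Gamma(a, b) is b/(a+1) = 52.115/7 ≈ 7.4450.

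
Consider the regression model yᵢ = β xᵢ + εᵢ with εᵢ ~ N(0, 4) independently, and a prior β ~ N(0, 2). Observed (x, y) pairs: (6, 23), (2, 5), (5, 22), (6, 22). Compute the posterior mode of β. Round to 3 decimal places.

log p(β | y) = −Σ(yᵢ − βxᵢ)²/(2·4) − β²/(2·2) + const.
Setting the derivative to zero: Σxᵢ(yᵢ − βxᵢ)/4 − β/2 = 0, so β = Σxᵢyᵢ / (Σxᵢ² + σ²/τ²).
Σxᵢyᵢ = 6·23 + 2·5 + 5·22 + 6·22 = 390; Σxᵢ² = 101; σ²/τ² = 2.
β̂_MAP = 390 / (101 + 2) = 390/103 ≈ 3.786.

β̂_MAP = 3.786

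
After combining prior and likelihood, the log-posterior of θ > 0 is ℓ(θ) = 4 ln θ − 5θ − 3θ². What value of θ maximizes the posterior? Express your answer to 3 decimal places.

ℓ'(θ) = 4/θ − 5 − 6θ. Setting this to zero and multiplying by θ: 6θ² + 5θ − 4 = 0.
θ = (−5 + √(5² + 4·6·4)) / (2·6) = (−5 + √121) / 12 = (−5 + 11)/12 = 1/2.
ℓ''(θ) = −4/θ² − 6 < 0, confirming a maximum.

θ̂_MAP = 0.500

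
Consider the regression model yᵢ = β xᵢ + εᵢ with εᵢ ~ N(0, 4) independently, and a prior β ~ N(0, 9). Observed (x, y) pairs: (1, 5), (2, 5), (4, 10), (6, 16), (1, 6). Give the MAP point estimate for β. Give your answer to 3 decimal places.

log p(β | y) = −Σ(yᵢ − βxᵢ)²/(2·4) − β²/(2·9) + const.
Setting the derivative to zero: Σxᵢ(yᵢ − βxᵢ)/4 − β/9 = 0, so β = Σxᵢyᵢ / (Σxᵢ² + σ²/τ²).
Σxᵢyᵢ = 1·5 + 2·5 + 4·10 + 6·16 + 1·6 = 157; Σxᵢ² = 58; σ²/τ² = 4/9.
β̂_MAP = 157 / (58 + 4/9) = 157/(526/9) = 1413/526 ≈ 2.686.

β̂_MAP = 2.686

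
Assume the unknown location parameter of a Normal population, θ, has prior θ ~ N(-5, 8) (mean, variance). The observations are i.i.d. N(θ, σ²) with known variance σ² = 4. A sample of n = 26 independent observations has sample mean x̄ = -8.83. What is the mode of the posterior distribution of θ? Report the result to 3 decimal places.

θ̂_MAP = -8.758

n = 26, x̄ = -8.83.
For a Normal prior and Normal likelihood with known variance, the posterior is Normal; its mode equals its mean, the precision-weighted average.
Prior precision 1/σ₀² = 1/8 = 0.125; data precision n/σ² = 26/4 = 6.5.
θ̂ = (0.125·(-5) + 6.5·(-8.83)) / (0.125 + 6.5) = (-58.02)/6.625 = -11604/1325 ≈ -8.758.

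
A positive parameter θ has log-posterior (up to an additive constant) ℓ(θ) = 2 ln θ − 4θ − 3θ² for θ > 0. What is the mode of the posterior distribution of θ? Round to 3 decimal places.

θ̂_MAP = 0.333

ℓ'(θ) = 2/θ − 4 − 6θ. Setting this to zero and multiplying by θ: 6θ² + 4θ − 2 = 0.
θ = (−4 + √(4² + 4·6·2)) / (2·6) = (−4 + √64) / 12 = (−4 + 8)/12 = 1/3.
ℓ''(θ) = −2/θ² − 6 < 0, confirming a maximum.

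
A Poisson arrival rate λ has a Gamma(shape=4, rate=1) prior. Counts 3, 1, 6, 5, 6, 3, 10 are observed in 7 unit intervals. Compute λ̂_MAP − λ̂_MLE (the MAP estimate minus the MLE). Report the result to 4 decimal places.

Σxᵢ = 34. Posterior is Gamma(38, 8); MAP = (38−1)/8 = 37/8 ≈ 4.62500.
MLE = x̄ = 34/7 ≈ 4.85714.
Difference = 37/8 − 34/7 = -13/56 ≈ -0.2321.

MAP − MLE = -0.2321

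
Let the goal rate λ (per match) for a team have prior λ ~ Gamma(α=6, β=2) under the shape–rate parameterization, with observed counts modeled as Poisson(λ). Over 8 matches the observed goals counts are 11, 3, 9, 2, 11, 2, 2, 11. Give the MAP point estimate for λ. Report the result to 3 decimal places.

λ̂_MAP = 5.600

Σxᵢ = 11+3+9+2+11+2+2+11 = 51, with n = 8.
Posterior ∝ λ^5e^(−2λ) · λ^51e^(−8λ) = λ^56e^(−10λ), i.e. Gamma(shape=57, rate=10).
The mode of a Gamma(a, b) with a ≥ 1 (shape–rate) is (a−1)/b = 56/10 ≈ 5.600.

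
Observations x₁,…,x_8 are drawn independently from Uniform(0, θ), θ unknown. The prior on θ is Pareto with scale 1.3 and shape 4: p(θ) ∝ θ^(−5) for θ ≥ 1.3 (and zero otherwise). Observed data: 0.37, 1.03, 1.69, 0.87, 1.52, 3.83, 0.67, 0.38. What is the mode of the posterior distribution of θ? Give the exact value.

θ̂_MAP = 3.83

The Uniform(0, θ) likelihood is θ^(−n) for θ ≥ max(xᵢ), zero otherwise. Here max(xᵢ) = 3.83.
Posterior ∝ θ^(−5) · θ^(−8) = θ^(−13) on θ ≥ max(1.3, 3.83) = 3.83.
This density is strictly decreasing in θ, so the posterior mode lies at the lower boundary of the support.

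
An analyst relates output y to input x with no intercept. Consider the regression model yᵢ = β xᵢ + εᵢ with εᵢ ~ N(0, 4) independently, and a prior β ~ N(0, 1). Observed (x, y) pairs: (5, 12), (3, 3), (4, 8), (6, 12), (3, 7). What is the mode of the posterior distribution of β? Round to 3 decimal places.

log p(β | y) = −Σ(yᵢ − βxᵢ)²/(2·4) − β²/(2·1) + const.
Setting the derivative to zero: Σxᵢ(yᵢ − βxᵢ)/4 − β/1 = 0, so β = Σxᵢyᵢ / (Σxᵢ² + σ²/τ²).
Σxᵢyᵢ = 5·12 + 3·3 + 4·8 + 6·12 + 3·7 = 194; Σxᵢ² = 95; σ²/τ² = 4.
β̂_MAP = 194 / (95 + 4) = 194/99 ≈ 1.960.

β̂_MAP = 1.960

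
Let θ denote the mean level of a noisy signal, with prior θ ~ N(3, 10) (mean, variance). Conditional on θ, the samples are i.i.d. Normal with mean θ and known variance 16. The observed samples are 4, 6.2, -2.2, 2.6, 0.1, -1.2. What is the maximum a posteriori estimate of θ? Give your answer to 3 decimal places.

θ̂_MAP = 1.882

n = 6; x̄ = (4 + 6.2 + (-2.2) + 2.6 + 0.1 + (-1.2))/6 = 9.5/6 = 19/12 ≈ 1.5833.
For a Normal prior and Normal likelihood with known variance, the posterior is Normal; its mode equals its mean, the precision-weighted average.
Prior precision 1/σ₀² = 1/10 = 0.1; data precision n/σ² = 6/16 = 0.375.
θ̂ = (0.1·3 + 0.375·(19/12)) / (0.1 + 0.375) = 0.89375/0.475 = 143/76 ≈ 1.882.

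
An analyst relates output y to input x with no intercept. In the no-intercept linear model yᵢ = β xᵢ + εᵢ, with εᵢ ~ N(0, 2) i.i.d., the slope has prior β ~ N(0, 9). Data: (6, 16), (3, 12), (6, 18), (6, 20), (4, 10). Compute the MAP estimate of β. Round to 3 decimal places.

β̂_MAP = 3.003

log p(β | y) = −Σ(yᵢ − βxᵢ)²/(2·2) − β²/(2·9) + const.
Setting the derivative to zero: Σxᵢ(yᵢ − βxᵢ)/2 − β/9 = 0, so β = Σxᵢyᵢ / (Σxᵢ² + σ²/τ²).
Σxᵢyᵢ = 6·16 + 3·12 + 6·18 + 6·20 + 4·10 = 400; Σxᵢ² = 133; σ²/τ² = 2/9.
β̂_MAP = 400 / (133 + 2/9) = 400/(1199/9) = 3600/1199 ≈ 3.003.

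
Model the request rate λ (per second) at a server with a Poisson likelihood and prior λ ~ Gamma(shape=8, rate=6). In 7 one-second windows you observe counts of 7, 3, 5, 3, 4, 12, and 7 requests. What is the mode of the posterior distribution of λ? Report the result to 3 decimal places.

λ̂_MAP = 3.692

Σxᵢ = 7+3+5+3+4+12+7 = 41, with n = 7.
Posterior ∝ λ^7e^(−6λ) · λ^41e^(−7λ) = λ^48e^(−13λ), i.e. Gamma(shape=49, rate=13).
The mode of a Gamma(a, b) with a ≥ 1 (shape–rate) is (a−1)/b = 48/13 ≈ 3.692.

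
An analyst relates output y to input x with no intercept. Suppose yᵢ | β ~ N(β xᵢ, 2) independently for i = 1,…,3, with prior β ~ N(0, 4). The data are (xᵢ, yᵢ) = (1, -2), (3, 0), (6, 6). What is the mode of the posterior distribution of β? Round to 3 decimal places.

β̂_MAP = 0.731

log p(β | y) = −Σ(yᵢ − βxᵢ)²/(2·2) − β²/(2·4) + const.
Setting the derivative to zero: Σxᵢ(yᵢ − βxᵢ)/2 − β/4 = 0, so β = Σxᵢyᵢ / (Σxᵢ² + σ²/τ²).
Σxᵢyᵢ = 1·(-2) + 3·0 + 6·6 = 34; Σxᵢ² = 46; σ²/τ² = 0.5.
β̂_MAP = 34 / (46 + 0.5) = 34/46.5 ≈ 0.731.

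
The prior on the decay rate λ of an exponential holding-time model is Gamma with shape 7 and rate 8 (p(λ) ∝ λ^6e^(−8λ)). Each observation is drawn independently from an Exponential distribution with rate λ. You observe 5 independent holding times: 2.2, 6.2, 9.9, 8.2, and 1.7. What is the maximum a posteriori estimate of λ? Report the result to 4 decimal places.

The Exponential(rate=λ) likelihood is ∝ λ^n e^(−λΣtᵢ). Here n = 5 and Σtᵢ = 2.2 + 6.2 + 9.9 + 8.2 + 1.7 = 28.2.
Posterior ∝ λ^6e^(−8λ) · λ^5e^(−28.2λ) = λ^11e^(−36.2λ), i.e. Gamma(12, 36.2).
Mode = (a−1)/b = 11/36.2 ≈ 0.3039.

λ̂_MAP = 0.3039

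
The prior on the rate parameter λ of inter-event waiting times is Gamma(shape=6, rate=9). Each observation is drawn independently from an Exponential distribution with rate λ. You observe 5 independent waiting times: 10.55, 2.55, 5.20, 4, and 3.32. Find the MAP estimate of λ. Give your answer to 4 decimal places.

The Exponential(rate=λ) likelihood is ∝ λ^n e^(−λΣtᵢ). Here n = 5 and Σtᵢ = 10.55 + 2.55 + 5.20 + 4 + 3.32 = 25.62.
Posterior ∝ λ^5e^(−9λ) · λ^5e^(−25.62λ) = λ^10e^(−34.62λ), i.e. Gamma(11, 34.62).
Mode = (a−1)/b = 10/34.62 ≈ 0.2889.

λ̂_MAP = 0.2889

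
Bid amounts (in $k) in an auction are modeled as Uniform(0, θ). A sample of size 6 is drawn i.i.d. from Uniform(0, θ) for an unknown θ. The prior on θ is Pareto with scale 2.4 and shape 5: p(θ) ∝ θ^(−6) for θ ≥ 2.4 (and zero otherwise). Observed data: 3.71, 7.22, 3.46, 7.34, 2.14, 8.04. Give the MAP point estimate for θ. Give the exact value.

θ̂_MAP = 8.04

The Uniform(0, θ) likelihood is θ^(−n) for θ ≥ max(xᵢ), zero otherwise. Here max(xᵢ) = 8.04.
Posterior ∝ θ^(−6) · θ^(−6) = θ^(−12) on θ ≥ max(2.4, 8.04) = 8.04.
This density is strictly decreasing in θ, so the posterior mode lies at the lower boundary of the support.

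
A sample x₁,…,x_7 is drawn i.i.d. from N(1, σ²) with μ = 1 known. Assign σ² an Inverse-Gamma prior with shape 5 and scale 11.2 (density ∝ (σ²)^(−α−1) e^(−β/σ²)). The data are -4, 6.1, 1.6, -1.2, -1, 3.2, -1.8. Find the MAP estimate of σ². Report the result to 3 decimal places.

Sum of squared deviations about the known mean: SS = (-4−1)² + (6.1−1)² + (1.6−1)² + (-1.2−1)² + (-1−1)² + (3.2−1)² + (-1.8−1)² = 72.89.
The Normal likelihood contributes (σ²)^(−n/2) exp(−SS/(2σ²)), so the posterior is Inverse-Gamma(α + n/2, β + SS/2) = Inverse-Gamma(8.5, 47.645).
The mode of Inverse-Gamma(a, b) is b/(a+1) = 47.645/9.5 ≈ 5.015.

σ̂²_MAP = 5.015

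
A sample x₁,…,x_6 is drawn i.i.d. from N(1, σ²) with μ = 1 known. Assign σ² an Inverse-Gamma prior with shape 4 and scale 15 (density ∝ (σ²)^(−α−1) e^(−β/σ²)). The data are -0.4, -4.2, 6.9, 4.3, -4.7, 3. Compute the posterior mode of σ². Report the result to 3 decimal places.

σ̂²_MAP = 8.824

Sum of squared deviations about the known mean: SS = (-0.4−1)² + (-4.2−1)² + (6.9−1)² + (4.3−1)² + (-4.7−1)² + (3−1)² = 111.19.
The Normal likelihood contributes (σ²)^(−n/2) exp(−SS/(2σ²)), so the posterior is Inverse-Gamma(α + n/2, β + SS/2) = Inverse-Gamma(7, 70.595).
The mode of Inverse-Gamma(a, b) is b/(a+1) = 70.595/8 ≈ 8.824.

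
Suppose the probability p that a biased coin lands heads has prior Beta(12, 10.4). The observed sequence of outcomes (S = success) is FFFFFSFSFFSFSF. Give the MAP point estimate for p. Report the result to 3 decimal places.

p̂_MAP = 0.436

Prior: Beta(12, 10.4).
Data: 4 successes in 14 trials (from the sequence). The binomial likelihood contributes p^4(1−p)^10, so the posterior is Beta(12+4, 10.4+10) = Beta(16, 20.4).
For Beta(a, b) with a, b > 1 the mode is (a−1)/(a+b−2) = 15/34.4 ≈ 0.436.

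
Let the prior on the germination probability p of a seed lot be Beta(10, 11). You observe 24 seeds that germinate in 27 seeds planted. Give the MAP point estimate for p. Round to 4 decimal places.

p̂_MAP = 0.7174

Prior: Beta(10, 11).
Data: 24 successes in 27 trials. The binomial likelihood contributes p^24(1−p)^3, so the posterior is Beta(10+24, 11+3) = Beta(34, 14).
For Beta(a, b) with a, b > 1 the mode is (a−1)/(a+b−2) = 33/46 ≈ 0.7174.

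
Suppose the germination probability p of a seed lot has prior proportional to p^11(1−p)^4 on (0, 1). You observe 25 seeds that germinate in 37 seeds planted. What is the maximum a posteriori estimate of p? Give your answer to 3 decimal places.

p̂_MAP = 0.692

The prior density ∝ p^11(1−p)^4 is the kernel of Beta(12, 5).
Data: 25 successes in 37 trials. The binomial likelihood contributes p^25(1−p)^12, so the posterior is Beta(12+25, 5+12) = Beta(37, 17).
For Beta(a, b) with a, b > 1 the mode is (a−1)/(a+b−2) = 36/52 ≈ 0.692.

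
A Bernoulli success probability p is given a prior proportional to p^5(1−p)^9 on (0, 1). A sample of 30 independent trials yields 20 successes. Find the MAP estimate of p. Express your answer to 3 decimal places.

p̂_MAP = 0.568

The prior density ∝ p^5(1−p)^9 is the kernel of Beta(6, 10).
Data: 20 successes in 30 trials. The binomial likelihood contributes p^20(1−p)^10, so the posterior is Beta(6+20, 10+10) = Beta(26, 20).
For Beta(a, b) with a, b > 1 the mode is (a−1)/(a+b−2) = 25/44 ≈ 0.568.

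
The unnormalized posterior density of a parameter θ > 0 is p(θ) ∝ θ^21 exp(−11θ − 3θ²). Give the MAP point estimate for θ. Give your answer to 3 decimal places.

ℓ'(θ) = 21/θ − 11 − 6θ. Setting this to zero and multiplying by θ: 6θ² + 11θ − 21 = 0.
θ = (−11 + √(11² + 4·6·21)) / (2·6) = (−11 + √625) / 12 = (−11 + 25)/12 = 7/6.
ℓ''(θ) = −21/θ² − 6 < 0, confirming a maximum.

θ̂_MAP = 1.167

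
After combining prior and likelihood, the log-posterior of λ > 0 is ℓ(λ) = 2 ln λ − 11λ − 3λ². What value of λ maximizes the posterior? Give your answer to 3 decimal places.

λ̂_MAP = 0.167

ℓ'(λ) = 2/λ − 11 − 6λ. Setting this to zero and multiplying by λ: 6λ² + 11λ − 2 = 0.
λ = (−11 + √(11² + 4·6·2)) / (2·6) = (−11 + √169) / 12 = (−11 + 13)/12 = 1/6.
ℓ''(λ) = −2/λ² − 6 < 0, confirming a maximum.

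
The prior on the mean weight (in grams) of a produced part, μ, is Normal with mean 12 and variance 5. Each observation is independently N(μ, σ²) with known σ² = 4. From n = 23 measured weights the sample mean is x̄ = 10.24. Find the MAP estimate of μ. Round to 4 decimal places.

μ̂_MAP = 10.2992

n = 23, x̄ = 10.24.
For a Normal prior and Normal likelihood with known variance, the posterior is Normal; its mode equals its mean, the precision-weighted average.
Prior precision 1/σ₀² = 1/5 = 0.2; data precision n/σ² = 23/4 = 5.75.
μ̂ = (0.2·12 + 5.75·10.24) / (0.2 + 5.75) = 61.28/5.95 = 6128/595 ≈ 10.2992.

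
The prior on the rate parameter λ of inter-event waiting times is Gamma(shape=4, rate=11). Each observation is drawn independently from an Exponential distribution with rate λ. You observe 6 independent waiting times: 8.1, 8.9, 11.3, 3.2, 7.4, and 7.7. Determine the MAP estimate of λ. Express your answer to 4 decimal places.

The Exponential(rate=λ) likelihood is ∝ λ^n e^(−λΣtᵢ). Here n = 6 and Σtᵢ = 8.1 + 8.9 + 11.3 + 3.2 + 7.4 + 7.7 = 46.6.
Posterior ∝ λ^3e^(−11λ) · λ^6e^(−46.6λ) = λ^9e^(−57.6λ), i.e. Gamma(10, 57.6).
Mode = (a−1)/b = 9/57.6 ≈ 0.1563.

λ̂_MAP = 0.1563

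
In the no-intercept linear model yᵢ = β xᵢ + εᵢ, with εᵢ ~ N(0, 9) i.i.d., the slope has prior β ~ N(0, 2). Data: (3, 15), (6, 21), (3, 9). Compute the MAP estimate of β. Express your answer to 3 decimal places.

β̂_MAP = 3.385

log p(β | y) = −Σ(yᵢ − βxᵢ)²/(2·9) − β²/(2·2) + const.
Setting the derivative to zero: Σxᵢ(yᵢ − βxᵢ)/9 − β/2 = 0, so β = Σxᵢyᵢ / (Σxᵢ² + σ²/τ²).
Σxᵢyᵢ = 3·15 + 6·21 + 3·9 = 198; Σxᵢ² = 54; σ²/τ² = 4.5.
β̂_MAP = 198 / (54 + 4.5) = 198/58.5 ≈ 3.385.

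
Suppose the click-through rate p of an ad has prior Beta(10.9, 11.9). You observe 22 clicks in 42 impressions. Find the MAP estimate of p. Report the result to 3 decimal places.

Prior: Beta(10.9, 11.9).
Data: 22 successes in 42 trials. The binomial likelihood contributes p^22(1−p)^20, so the posterior is Beta(10.9+22, 11.9+20) = Beta(32.9, 31.9).
For Beta(a, b) with a, b > 1 the mode is (a−1)/(a+b−2) = 31.9/62.8 ≈ 0.508.

p̂_MAP = 0.508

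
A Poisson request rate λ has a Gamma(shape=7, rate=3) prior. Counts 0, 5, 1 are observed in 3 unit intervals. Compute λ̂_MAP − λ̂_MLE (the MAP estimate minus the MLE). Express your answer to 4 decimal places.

Σxᵢ = 6. Posterior is Gamma(13, 6); MAP = (13−1)/6 = 12/6 ≈ 2.00000.
MLE = x̄ = 6/3 ≈ 2.00000.
Difference = 12/6 − 6/3 = 0 ≈ 0.0000.

MAP − MLE = 0.0000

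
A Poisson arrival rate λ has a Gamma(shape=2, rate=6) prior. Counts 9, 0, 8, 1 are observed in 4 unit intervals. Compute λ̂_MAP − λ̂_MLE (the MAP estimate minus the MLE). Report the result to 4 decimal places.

Σxᵢ = 18. Posterior is Gamma(20, 10); MAP = (20−1)/10 = 19/10 ≈ 1.90000.
MLE = x̄ = 18/4 ≈ 4.50000.
Difference = 19/10 − 18/4 = -13/5 ≈ -2.6000.

MAP − MLE = -2.6000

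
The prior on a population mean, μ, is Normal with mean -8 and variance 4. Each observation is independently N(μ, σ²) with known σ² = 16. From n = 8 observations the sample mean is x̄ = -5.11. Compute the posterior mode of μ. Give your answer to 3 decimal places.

μ̂_MAP = -6.073

n = 8, x̄ = -5.11.
For a Normal prior and Normal likelihood with known variance, the posterior is Normal; its mode equals its mean, the precision-weighted average.
Prior precision 1/σ₀² = 1/4 = 0.25; data precision n/σ² = 8/16 = 0.5.
μ̂ = (0.25·(-8) + 0.5·(-5.11)) / (0.25 + 0.5) = (-4.555)/0.75 = -911/150 ≈ -6.073.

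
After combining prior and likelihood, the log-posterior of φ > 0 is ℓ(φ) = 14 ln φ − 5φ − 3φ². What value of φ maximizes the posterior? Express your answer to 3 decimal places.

ℓ'(φ) = 14/φ − 5 − 6φ. Setting this to zero and multiplying by φ: 6φ² + 5φ − 14 = 0.
φ = (−5 + √(5² + 4·6·14)) / (2·6) = (−5 + √361) / 12 = (−5 + 19)/12 = 7/6.
ℓ''(φ) = −14/φ² − 6 < 0, confirming a maximum.

φ̂_MAP = 1.167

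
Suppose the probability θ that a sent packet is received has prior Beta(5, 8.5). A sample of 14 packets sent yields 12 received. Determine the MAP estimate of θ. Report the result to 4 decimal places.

Prior: Beta(5, 8.5).
Data: 12 successes in 14 trials. The binomial likelihood contributes θ^12(1−θ)^2, so the posterior is Beta(5+12, 8.5+2) = Beta(17, 10.5).
For Beta(a, b) with a, b > 1 the mode is (a−1)/(a+b−2) = 16/25.5 ≈ 0.6275.

θ̂_MAP = 0.6275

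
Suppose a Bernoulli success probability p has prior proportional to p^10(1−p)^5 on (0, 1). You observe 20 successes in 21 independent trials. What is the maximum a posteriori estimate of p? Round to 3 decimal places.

p̂_MAP = 0.833

The prior density ∝ p^10(1−p)^5 is the kernel of Beta(11, 6).
Data: 20 successes in 21 trials. The binomial likelihood contributes p^20(1−p)^1, so the posterior is Beta(11+20, 6+1) = Beta(31, 7).
For Beta(a, b) with a, b > 1 the mode is (a−1)/(a+b−2) = 30/36 ≈ 0.833.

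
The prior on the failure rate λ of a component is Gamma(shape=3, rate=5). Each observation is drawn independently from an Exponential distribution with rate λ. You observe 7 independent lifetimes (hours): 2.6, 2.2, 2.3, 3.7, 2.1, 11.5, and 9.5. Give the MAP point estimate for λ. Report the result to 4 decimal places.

λ̂_MAP = 0.2314

The Exponential(rate=λ) likelihood is ∝ λ^n e^(−λΣtᵢ). Here n = 7 and Σtᵢ = 2.6 + 2.2 + 2.3 + 3.7 + 2.1 + 11.5 + 9.5 = 33.9.
Posterior ∝ λ^2e^(−5λ) · λ^7e^(−33.9λ) = λ^9e^(−38.9λ), i.e. Gamma(10, 38.9).
Mode = (a−1)/b = 9/38.9 ≈ 0.2314.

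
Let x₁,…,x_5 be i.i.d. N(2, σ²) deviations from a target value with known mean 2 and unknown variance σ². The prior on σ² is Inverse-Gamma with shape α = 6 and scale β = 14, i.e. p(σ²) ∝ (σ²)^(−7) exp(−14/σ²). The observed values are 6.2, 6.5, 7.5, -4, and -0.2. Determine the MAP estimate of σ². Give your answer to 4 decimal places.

Sum of squared deviations about the known mean: SS = (6.2−2)² + (6.5−2)² + (7.5−2)² + (-4−2)² + (-0.2−2)² = 108.98.
The Normal likelihood contributes (σ²)^(−n/2) exp(−SS/(2σ²)), so the posterior is Inverse-Gamma(α + n/2, β + SS/2) = Inverse-Gamma(8.5, 68.49).
The mode of Inverse-Gamma(a, b) is b/(a+1) = 68.49/9.5 ≈ 7.2095.

σ̂²_MAP = 7.2095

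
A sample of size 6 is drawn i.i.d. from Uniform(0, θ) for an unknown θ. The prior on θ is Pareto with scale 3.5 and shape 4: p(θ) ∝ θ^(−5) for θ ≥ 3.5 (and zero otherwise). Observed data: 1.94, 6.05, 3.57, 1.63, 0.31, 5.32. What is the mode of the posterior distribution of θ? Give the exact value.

The Uniform(0, θ) likelihood is θ^(−n) for θ ≥ max(xᵢ), zero otherwise. Here max(xᵢ) = 6.05.
Posterior ∝ θ^(−5) · θ^(−6) = θ^(−11) on θ ≥ max(3.5, 6.05) = 6.05.
This density is strictly decreasing in θ, so the posterior mode lies at the lower boundary of the support.

θ̂_MAP = 6.05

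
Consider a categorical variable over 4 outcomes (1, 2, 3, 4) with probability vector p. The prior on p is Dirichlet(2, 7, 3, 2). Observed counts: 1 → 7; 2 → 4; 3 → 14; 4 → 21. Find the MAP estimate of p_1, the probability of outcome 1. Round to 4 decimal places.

MAP estimate: 0.1429

The posterior is Dirichlet(αᵢ + nᵢ) = Dirichlet(9, 11, 17, 23).
For a Dirichlet(a₁,…,a_K) with all aᵢ > 1, the mode has j-th component (aⱼ − 1)/(Σaᵢ − K).
Here Σaᵢ = 60 and K = 4, so p_1 = (9 − 1)/(60 − 4) = 8/56 ≈ 0.1429.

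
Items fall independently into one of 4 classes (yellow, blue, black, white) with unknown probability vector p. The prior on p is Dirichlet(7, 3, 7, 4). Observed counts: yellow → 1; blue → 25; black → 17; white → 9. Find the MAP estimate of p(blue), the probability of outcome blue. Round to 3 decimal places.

MAP estimate of p(blue) = 0.391

The posterior is Dirichlet(αᵢ + nᵢ) = Dirichlet(8, 28, 24, 13).
For a Dirichlet(a₁,…,a_K) with all aᵢ > 1, the mode has j-th component (aⱼ − 1)/(Σaᵢ − K).
Here Σaᵢ = 73 and K = 4, so p(blue) = (28 − 1)/(73 − 4) = 27/69 ≈ 0.391.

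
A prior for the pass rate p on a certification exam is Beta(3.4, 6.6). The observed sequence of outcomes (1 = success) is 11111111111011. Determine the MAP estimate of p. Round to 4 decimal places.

p̂_MAP = 0.7000

Prior: Beta(3.4, 6.6).
Data: 13 successes in 14 trials (from the sequence). The binomial likelihood contributes p^13(1−p)^1, so the posterior is Beta(3.4+13, 6.6+1) = Beta(16.4, 7.6).
For Beta(a, b) with a, b > 1 the mode is (a−1)/(a+b−2) = 15.4/22 ≈ 0.7000.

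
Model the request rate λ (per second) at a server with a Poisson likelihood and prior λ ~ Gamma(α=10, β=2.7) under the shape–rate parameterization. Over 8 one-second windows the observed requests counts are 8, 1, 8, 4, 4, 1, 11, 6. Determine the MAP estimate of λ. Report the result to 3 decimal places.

Σxᵢ = 8+1+8+4+4+1+11+6 = 43, with n = 8.
Posterior ∝ λ^9e^(−2.7λ) · λ^43e^(−8λ) = λ^52e^(−10.7λ), i.e. Gamma(shape=53, rate=10.7).
The mode of a Gamma(a, b) with a ≥ 1 (shape–rate) is (a−1)/b = 52/10.7 ≈ 4.860.

λ̂_MAP = 4.860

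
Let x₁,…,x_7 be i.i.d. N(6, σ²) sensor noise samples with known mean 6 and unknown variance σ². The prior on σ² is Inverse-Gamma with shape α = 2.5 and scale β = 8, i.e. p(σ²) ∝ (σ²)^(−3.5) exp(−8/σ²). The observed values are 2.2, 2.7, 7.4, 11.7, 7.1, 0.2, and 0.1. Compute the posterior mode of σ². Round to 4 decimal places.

σ̂²_MAP = 10.3886

Sum of squared deviations about the known mean: SS = (2.2−6)² + (2.7−6)² + (7.4−6)² + (11.7−6)² + (7.1−6)² + (0.2−6)² + (0.1−6)² = 129.44.
The Normal likelihood contributes (σ²)^(−n/2) exp(−SS/(2σ²)), so the posterior is Inverse-Gamma(α + n/2, β + SS/2) = Inverse-Gamma(6, 72.72).
The mode of Inverse-Gamma(a, b) is b/(a+1) = 72.72/7 ≈ 10.3886.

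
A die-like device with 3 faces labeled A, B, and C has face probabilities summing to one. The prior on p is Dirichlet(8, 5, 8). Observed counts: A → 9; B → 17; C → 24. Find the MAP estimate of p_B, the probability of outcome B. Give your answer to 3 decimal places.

MAP estimate of p_B = 0.309

The posterior is Dirichlet(αᵢ + nᵢ) = Dirichlet(17, 22, 32).
For a Dirichlet(a₁,…,a_K) with all aᵢ > 1, the mode has j-th component (aⱼ − 1)/(Σaᵢ − K).
Here Σaᵢ = 71 and K = 3, so p_B = (22 − 1)/(71 − 3) = 21/68 ≈ 0.309.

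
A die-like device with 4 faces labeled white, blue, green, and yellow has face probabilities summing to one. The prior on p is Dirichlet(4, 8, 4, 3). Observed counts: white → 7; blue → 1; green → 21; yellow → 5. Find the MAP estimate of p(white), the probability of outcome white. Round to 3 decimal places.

MAP estimate of p(white) = 0.204

The posterior is Dirichlet(αᵢ + nᵢ) = Dirichlet(11, 9, 25, 8).
For a Dirichlet(a₁,…,a_K) with all aᵢ > 1, the mode has j-th component (aⱼ − 1)/(Σaᵢ − K).
Here Σaᵢ = 53 and K = 4, so p(white) = (11 − 1)/(53 − 4) = 10/49 ≈ 0.204.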